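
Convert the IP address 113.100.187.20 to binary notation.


113 = 01110001
100 = 01100100
187 = 10111011
20 = 00010100
Binary: 01110001.01100100.10111011.00010100


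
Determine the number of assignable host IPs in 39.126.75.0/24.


Host bits = 32 - 24 = 8
Total addresses = 2^8 = 256
Usable = total - 2 (network and broadcast)
Usable hosts: 254


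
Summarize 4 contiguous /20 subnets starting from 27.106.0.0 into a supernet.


Original prefix: /20
Number of subnets: 4 = 2^2
New prefix = 20 - 2 = 18
Supernet: 27.106.0.0/18


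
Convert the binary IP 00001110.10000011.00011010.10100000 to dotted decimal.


00001110 = 14
10000011 = 131
00011010 = 26
10100000 = 160
IP: 14.131.26.160


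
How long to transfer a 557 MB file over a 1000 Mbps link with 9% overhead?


Effective throughput = 1000 * (1 - 9/100) = 910 Mbps
File size in Mb = 557 * 8 = 4456 Mb
Time = 4456 / 910
Time = 4.8967 seconds


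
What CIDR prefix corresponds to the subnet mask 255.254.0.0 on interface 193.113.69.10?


Binary: 11111111.11111110.00000000.00000000
Count leading 1s
Prefix: /15


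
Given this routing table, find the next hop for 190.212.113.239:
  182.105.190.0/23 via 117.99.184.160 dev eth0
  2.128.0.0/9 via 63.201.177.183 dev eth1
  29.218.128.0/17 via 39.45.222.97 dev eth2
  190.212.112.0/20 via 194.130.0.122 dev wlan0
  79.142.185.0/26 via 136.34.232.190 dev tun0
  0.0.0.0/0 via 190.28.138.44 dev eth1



Longest prefix match for 190.212.113.239:
  /23 182.105.190.0: no
  /9 2.128.0.0: no
  /17 29.218.128.0: no
  /20 190.212.112.0: MATCH
  /26 79.142.185.0: no
  /0 0.0.0.0: MATCH
Selected: next-hop 194.130.0.122 via wlan0 (matched /20)


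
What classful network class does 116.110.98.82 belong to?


First octet: 116
Binary: 01110100
0xxxxxxx -> Class A (1-126)
Class A, default mask 255.0.0.0 (/8)


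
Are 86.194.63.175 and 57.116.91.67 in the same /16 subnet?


Mask: 255.255.0.0
86.194.63.175 AND mask = 86.194.0.0
57.116.91.67 AND mask = 57.116.0.0
No, different subnets (86.194.0.0 vs 57.116.0.0)


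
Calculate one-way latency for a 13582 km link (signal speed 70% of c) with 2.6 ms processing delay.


Speed = 0.7 * 3e5 km/s = 210000 km/s
Propagation delay = 13582 / 210000 = 0.0647 s = 64.6762 ms
Processing delay = 2.6 ms
Total one-way latency = 67.2762 ms


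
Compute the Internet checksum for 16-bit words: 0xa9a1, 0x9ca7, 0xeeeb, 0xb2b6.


Sum all words (with carry folding):
+ 0xa9a1 = 0xa9a1
+ 0x9ca7 = 0x4649
+ 0xeeeb = 0x3535
+ 0xb2b6 = 0xe7eb
One's complement: ~0xe7eb
Checksum = 0x1814


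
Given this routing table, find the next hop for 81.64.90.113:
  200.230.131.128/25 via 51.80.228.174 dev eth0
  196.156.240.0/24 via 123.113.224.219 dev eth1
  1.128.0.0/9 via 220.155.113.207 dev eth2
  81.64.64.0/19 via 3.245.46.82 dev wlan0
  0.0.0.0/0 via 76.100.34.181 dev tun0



Longest prefix match for 81.64.90.113:
  /25 200.230.131.128: no
  /24 196.156.240.0: no
  /9 1.128.0.0: no
  /19 81.64.64.0: MATCH
  /0 0.0.0.0: MATCH
Selected: next-hop 3.245.46.82 via wlan0 (matched /19)


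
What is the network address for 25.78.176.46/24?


IP:   00011001.01001110.10110000.00101110
Mask: 11111111.11111111.11111111.00000000
AND operation:
Net:  00011001.01001110.10110000.00000000
Network: 25.78.176.0/24


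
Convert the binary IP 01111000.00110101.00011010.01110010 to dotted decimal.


01111000 = 120
00110101 = 53
00011010 = 26
01110010 = 114
IP: 120.53.26.114


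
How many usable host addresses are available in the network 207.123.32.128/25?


Host bits = 32 - 25 = 7
Total addresses = 2^7 = 128
Usable = total - 2 (network and broadcast)
Usable hosts: 126


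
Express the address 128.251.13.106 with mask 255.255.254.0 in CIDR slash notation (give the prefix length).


Binary: 11111111.11111111.11111110.00000000
Count leading 1s
Prefix: /23


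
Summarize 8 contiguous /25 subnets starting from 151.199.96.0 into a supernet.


Original prefix: /25
Number of subnets: 8 = 2^3
New prefix = 25 - 3 = 22
Supernet: 151.199.96.0/22


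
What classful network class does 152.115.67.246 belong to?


First octet: 152
Binary: 10011000
10xxxxxx -> Class B (128-191)
Class B, default mask 255.255.0.0 (/16)


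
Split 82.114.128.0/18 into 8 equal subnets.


New prefix = 18 + 3 = 21
Each subnet has 2048 addresses
  82.114.128.0/21
  82.114.136.0/21
  82.114.144.0/21
  82.114.152.0/21
  82.114.160.0/21
  82.114.168.0/21
  82.114.176.0/21
  82.114.184.0/21
Subnets: 82.114.128.0/21, 82.114.136.0/21, 82.114.144.0/21, 82.114.152.0/21, 82.114.160.0/21, 82.114.168.0/21, 82.114.176.0/21, 82.114.184.0/21


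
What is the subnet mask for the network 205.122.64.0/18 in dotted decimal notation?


/18 means 18 network bits, 14 host bits
Binary: 11111111111111111100000000000000
Mask: 255.255.192.0


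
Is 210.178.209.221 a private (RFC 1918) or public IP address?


RFC 1918 private ranges:
  10.0.0.0/8 (10.0.0.0 - 10.255.255.255)
  172.16.0.0/12 (172.16.0.0 - 172.31.255.255)
  192.168.0.0/16 (192.168.0.0 - 192.168.255.255)
Public (not in any RFC 1918 range)


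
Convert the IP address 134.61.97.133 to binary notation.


134 = 10000110
61 = 00111101
97 = 01100001
133 = 10000101
Binary: 10000110.00111101.01100001.10000101


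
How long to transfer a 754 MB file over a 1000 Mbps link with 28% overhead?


Effective throughput = 1000 * (1 - 28/100) = 720 Mbps
File size in Mb = 754 * 8 = 6032 Mb
Time = 6032 / 720
Time = 8.3778 seconds


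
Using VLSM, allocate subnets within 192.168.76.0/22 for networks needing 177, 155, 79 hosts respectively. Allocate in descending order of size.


177 hosts -> /24 (254 usable): 192.168.76.0/24
155 hosts -> /24 (254 usable): 192.168.77.0/24
79 hosts -> /25 (126 usable): 192.168.78.0/25
Allocation: 192.168.76.0/24 (177 hosts, 254 usable); 192.168.77.0/24 (155 hosts, 254 usable); 192.168.78.0/25 (79 hosts, 126 usable)


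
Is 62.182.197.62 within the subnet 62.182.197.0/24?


Subnet network: 62.182.197.0
Test IP AND mask: 62.182.197.0
Yes, 62.182.197.62 is in 62.182.197.0/24


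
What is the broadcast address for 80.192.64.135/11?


Network: 80.192.0.0/11
Host bits = 21
Set all host bits to 1:
Broadcast: 80.223.255.255


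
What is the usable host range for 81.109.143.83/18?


Network: 81.109.128.0
Broadcast: 81.109.191.255
First usable = network + 1
Last usable = broadcast - 1
Range: 81.109.128.1 to 81.109.191.254


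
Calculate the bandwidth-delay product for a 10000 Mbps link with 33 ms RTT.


BDP = bandwidth * RTT
= 10000 Mbps * 33 ms
= 10000 * 1e6 * 33 / 1000 bits
= 330000000 bits
= 41250000 bytes
= 40283.2031 KB
BDP = 330000000 bits (41250000 bytes)


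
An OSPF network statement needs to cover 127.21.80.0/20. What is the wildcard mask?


Subnet mask: 255.255.240.0
Wildcard = 255.255.255.255 - subnet mask
255 - 255 = 0
255 - 255 = 0
255 - 240 = 15
255 - 0 = 255
Wildcard: 0.0.15.255


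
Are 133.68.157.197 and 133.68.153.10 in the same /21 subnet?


Mask: 255.255.248.0
133.68.157.197 AND mask = 133.68.152.0
133.68.153.10 AND mask = 133.68.152.0
Yes, same subnet (133.68.152.0)


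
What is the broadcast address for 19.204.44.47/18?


Network: 19.204.0.0/18
Host bits = 14
Set all host bits to 1:
Broadcast: 19.204.63.255


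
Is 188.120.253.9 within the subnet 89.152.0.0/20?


Subnet network: 89.152.0.0
Test IP AND mask: 188.120.240.0
No, 188.120.253.9 is not in 89.152.0.0/20


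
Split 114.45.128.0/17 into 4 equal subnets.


New prefix = 17 + 2 = 19
Each subnet has 8192 addresses
  114.45.128.0/19
  114.45.160.0/19
  114.45.192.0/19
  114.45.224.0/19
Subnets: 114.45.128.0/19, 114.45.160.0/19, 114.45.192.0/19, 114.45.224.0/19


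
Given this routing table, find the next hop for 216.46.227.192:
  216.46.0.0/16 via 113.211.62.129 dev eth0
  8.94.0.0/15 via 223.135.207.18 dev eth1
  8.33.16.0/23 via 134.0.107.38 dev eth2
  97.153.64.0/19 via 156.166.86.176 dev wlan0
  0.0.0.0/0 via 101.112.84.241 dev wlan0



Longest prefix match for 216.46.227.192:
  /16 216.46.0.0: MATCH
  /15 8.94.0.0: no
  /23 8.33.16.0: no
  /19 97.153.64.0: no
  /0 0.0.0.0: MATCH
Selected: next-hop 113.211.62.129 via eth0 (matched /16)


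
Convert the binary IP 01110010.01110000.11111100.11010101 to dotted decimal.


01110010 = 114
01110000 = 112
11111100 = 252
11010101 = 213
IP: 114.112.252.213


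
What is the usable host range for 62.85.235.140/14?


Network: 62.84.0.0
Broadcast: 62.87.255.255
First usable = network + 1
Last usable = broadcast - 1
Range: 62.84.0.1 to 62.87.255.254


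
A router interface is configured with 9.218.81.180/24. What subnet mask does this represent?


/24 means 24 network bits, 8 host bits
Binary: 11111111111111111111111100000000
Mask: 255.255.255.0


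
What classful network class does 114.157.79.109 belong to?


First octet: 114
Binary: 01110010
0xxxxxxx -> Class A (1-126)
Class A, default mask 255.0.0.0 (/8)


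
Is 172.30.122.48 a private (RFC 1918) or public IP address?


RFC 1918 private ranges:
  10.0.0.0/8 (10.0.0.0 - 10.255.255.255)
  172.16.0.0/12 (172.16.0.0 - 172.31.255.255)
  192.168.0.0/16 (192.168.0.0 - 192.168.255.255)
Private (in 172.16.0.0/12)


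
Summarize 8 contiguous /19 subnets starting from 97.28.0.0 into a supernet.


Original prefix: /19
Number of subnets: 8 = 2^3
New prefix = 19 - 3 = 16
Supernet: 97.28.0.0/16


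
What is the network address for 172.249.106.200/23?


IP:   10101100.11111001.01101010.11001000
Mask: 11111111.11111111.11111110.00000000
AND operation:
Net:  10101100.11111001.01101010.00000000
Network: 172.249.106.0/23


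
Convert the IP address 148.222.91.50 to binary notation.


148 = 10010100
222 = 11011110
91 = 01011011
50 = 00110010
Binary: 10010100.11011110.01011011.00110010


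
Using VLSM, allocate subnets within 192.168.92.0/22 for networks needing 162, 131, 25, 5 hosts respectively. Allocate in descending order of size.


162 hosts -> /24 (254 usable): 192.168.92.0/24
131 hosts -> /24 (254 usable): 192.168.93.0/24
25 hosts -> /27 (30 usable): 192.168.94.0/27
5 hosts -> /29 (6 usable): 192.168.94.32/29
Allocation: 192.168.92.0/24 (162 hosts, 254 usable); 192.168.93.0/24 (131 hosts, 254 usable); 192.168.94.0/27 (25 hosts, 30 usable); 192.168.94.32/29 (5 hosts, 6 usable)


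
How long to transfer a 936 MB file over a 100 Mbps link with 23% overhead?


Effective throughput = 100 * (1 - 23/100) = 77 Mbps
File size in Mb = 936 * 8 = 7488 Mb
Time = 7488 / 77
Time = 97.2468 seconds


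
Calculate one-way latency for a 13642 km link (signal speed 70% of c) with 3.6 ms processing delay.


Speed = 0.7 * 3e5 km/s = 210000 km/s
Propagation delay = 13642 / 210000 = 0.065 s = 64.9619 ms
Processing delay = 3.6 ms
Total one-way latency = 68.5619 ms


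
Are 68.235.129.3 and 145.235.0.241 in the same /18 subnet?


Mask: 255.255.192.0
68.235.129.3 AND mask = 68.235.128.0
145.235.0.241 AND mask = 145.235.0.0
No, different subnets (68.235.128.0 vs 145.235.0.0)


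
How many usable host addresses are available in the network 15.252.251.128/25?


Host bits = 32 - 25 = 7
Total addresses = 2^7 = 128
Usable = total - 2 (network and broadcast)
Usable hosts: 126


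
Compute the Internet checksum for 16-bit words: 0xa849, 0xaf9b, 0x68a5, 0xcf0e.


Sum all words (with carry folding):
+ 0xa849 = 0xa849
+ 0xaf9b = 0x57e5
+ 0x68a5 = 0xc08a
+ 0xcf0e = 0x8f99
One's complement: ~0x8f99
Checksum = 0x7066


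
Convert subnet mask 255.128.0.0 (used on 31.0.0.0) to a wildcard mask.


Subnet mask: 255.128.0.0
Wildcard = 255.255.255.255 - subnet mask
255 - 255 = 0
255 - 128 = 127
255 - 0 = 255
255 - 0 = 255
Wildcard: 0.127.255.255


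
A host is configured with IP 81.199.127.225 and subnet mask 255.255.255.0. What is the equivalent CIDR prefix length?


Binary: 11111111.11111111.11111111.00000000
Count leading 1s
Prefix: /24


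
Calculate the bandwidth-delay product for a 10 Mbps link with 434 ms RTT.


BDP = bandwidth * RTT
= 10 Mbps * 434 ms
= 10 * 1e6 * 434 / 1000 bits
= 4340000 bits
= 542500 bytes
= 529.7852 KB
BDP = 4340000 bits (542500 bytes)


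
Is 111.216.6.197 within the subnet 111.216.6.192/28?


Subnet network: 111.216.6.192
Test IP AND mask: 111.216.6.192
Yes, 111.216.6.197 is in 111.216.6.192/28


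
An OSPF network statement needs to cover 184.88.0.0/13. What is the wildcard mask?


Subnet mask: 255.248.0.0
Wildcard = 255.255.255.255 - subnet mask
255 - 255 = 0
255 - 248 = 7
255 - 0 = 255
255 - 0 = 255
Wildcard: 0.7.255.255


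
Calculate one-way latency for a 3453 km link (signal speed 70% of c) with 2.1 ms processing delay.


Speed = 0.7 * 3e5 km/s = 210000 km/s
Propagation delay = 3453 / 210000 = 0.0164 s = 16.4429 ms
Processing delay = 2.1 ms
Total one-way latency = 18.5429 ms


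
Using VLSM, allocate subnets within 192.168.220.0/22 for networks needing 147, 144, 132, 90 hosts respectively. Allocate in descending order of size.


147 hosts -> /24 (254 usable): 192.168.220.0/24
144 hosts -> /24 (254 usable): 192.168.221.0/24
132 hosts -> /24 (254 usable): 192.168.222.0/24
90 hosts -> /25 (126 usable): 192.168.223.0/25
Allocation: 192.168.220.0/24 (147 hosts, 254 usable); 192.168.221.0/24 (144 hosts, 254 usable); 192.168.222.0/24 (132 hosts, 254 usable); 192.168.223.0/25 (90 hosts, 126 usable)


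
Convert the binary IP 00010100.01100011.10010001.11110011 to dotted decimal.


00010100 = 20
01100011 = 99
10010001 = 145
11110011 = 243
IP: 20.99.145.243


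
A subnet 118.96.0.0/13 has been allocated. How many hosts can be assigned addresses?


Host bits = 32 - 13 = 19
Total addresses = 2^19 = 524288
Usable = total - 2 (network and broadcast)
Usable hosts: 524286


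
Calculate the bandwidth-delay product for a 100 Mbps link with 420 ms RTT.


BDP = bandwidth * RTT
= 100 Mbps * 420 ms
= 100 * 1e6 * 420 / 1000 bits
= 42000000 bits
= 5250000 bytes
= 5126.9531 KB
BDP = 42000000 bits (5250000 bytes)


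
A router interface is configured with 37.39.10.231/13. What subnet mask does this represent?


/13 means 13 network bits, 19 host bits
Binary: 11111111111110000000000000000000
Mask: 255.248.0.0


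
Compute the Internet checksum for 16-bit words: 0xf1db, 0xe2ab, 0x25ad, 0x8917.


Sum all words (with carry folding):
+ 0xf1db = 0xf1db
+ 0xe2ab = 0xd487
+ 0x25ad = 0xfa34
+ 0x8917 = 0x834c
One's complement: ~0x834c
Checksum = 0x7cb3


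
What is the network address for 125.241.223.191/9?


IP:   01111101.11110001.11011111.10111111
Mask: 11111111.10000000.00000000.00000000
AND operation:
Net:  01111101.10000000.00000000.00000000
Network: 125.128.0.0/9


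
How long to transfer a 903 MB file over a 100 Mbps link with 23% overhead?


Effective throughput = 100 * (1 - 23/100) = 77 Mbps
File size in Mb = 903 * 8 = 7224 Mb
Time = 7224 / 77
Time = 93.8182 seconds


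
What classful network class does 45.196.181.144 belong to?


First octet: 45
Binary: 00101101
0xxxxxxx -> Class A (1-126)
Class A, default mask 255.0.0.0 (/8)


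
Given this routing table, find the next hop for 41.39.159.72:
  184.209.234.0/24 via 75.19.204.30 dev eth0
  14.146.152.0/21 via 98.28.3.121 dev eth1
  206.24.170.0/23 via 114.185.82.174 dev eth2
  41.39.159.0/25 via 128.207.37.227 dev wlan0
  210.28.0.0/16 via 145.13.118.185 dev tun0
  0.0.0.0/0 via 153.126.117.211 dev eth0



Longest prefix match for 41.39.159.72:
  /24 184.209.234.0: no
  /21 14.146.152.0: no
  /23 206.24.170.0: no
  /25 41.39.159.0: MATCH
  /16 210.28.0.0: no
  /0 0.0.0.0: MATCH
Selected: next-hop 128.207.37.227 via wlan0 (matched /25)


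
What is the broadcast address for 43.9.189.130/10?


Network: 43.0.0.0/10
Host bits = 22
Set all host bits to 1:
Broadcast: 43.63.255.255


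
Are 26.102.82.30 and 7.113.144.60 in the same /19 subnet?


Mask: 255.255.224.0
26.102.82.30 AND mask = 26.102.64.0
7.113.144.60 AND mask = 7.113.128.0
No, different subnets (26.102.64.0 vs 7.113.128.0)


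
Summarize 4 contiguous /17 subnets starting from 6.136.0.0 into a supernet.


Original prefix: /17
Number of subnets: 4 = 2^2
New prefix = 17 - 2 = 15
Supernet: 6.136.0.0/15


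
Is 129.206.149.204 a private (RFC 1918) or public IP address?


RFC 1918 private ranges:
  10.0.0.0/8 (10.0.0.0 - 10.255.255.255)
  172.16.0.0/12 (172.16.0.0 - 172.31.255.255)
  192.168.0.0/16 (192.168.0.0 - 192.168.255.255)
Public (not in any RFC 1918 range)


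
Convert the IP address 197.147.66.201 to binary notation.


197 = 11000101
147 = 10010011
66 = 01000010
201 = 11001001
Binary: 11000101.10010011.01000010.11001001


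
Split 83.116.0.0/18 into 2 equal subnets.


New prefix = 18 + 1 = 19
Each subnet has 8192 addresses
  83.116.0.0/19
  83.116.32.0/19
Subnets: 83.116.0.0/19, 83.116.32.0/19


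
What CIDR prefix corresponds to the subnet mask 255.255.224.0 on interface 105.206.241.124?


Binary: 11111111.11111111.11100000.00000000
Count leading 1s
Prefix: /19


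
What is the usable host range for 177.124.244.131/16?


Network: 177.124.0.0
Broadcast: 177.124.255.255
First usable = network + 1
Last usable = broadcast - 1
Range: 177.124.0.1 to 177.124.255.254


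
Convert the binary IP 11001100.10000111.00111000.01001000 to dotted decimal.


11001100 = 204
10000111 = 135
00111000 = 56
01001000 = 72
IP: 204.135.56.72


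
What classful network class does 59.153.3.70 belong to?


First octet: 59
Binary: 00111011
0xxxxxxx -> Class A (1-126)
Class A, default mask 255.0.0.0 (/8)


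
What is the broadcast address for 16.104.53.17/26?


Network: 16.104.53.0/26
Host bits = 6
Set all host bits to 1:
Broadcast: 16.104.53.63


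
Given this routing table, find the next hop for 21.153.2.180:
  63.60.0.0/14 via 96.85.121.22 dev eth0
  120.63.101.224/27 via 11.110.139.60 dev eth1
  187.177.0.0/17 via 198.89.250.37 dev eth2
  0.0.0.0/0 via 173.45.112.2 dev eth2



Longest prefix match for 21.153.2.180:
  /14 63.60.0.0: no
  /27 120.63.101.224: no
  /17 187.177.0.0: no
  /0 0.0.0.0: MATCH
Selected: next-hop 173.45.112.2 via eth2 (matched /0)


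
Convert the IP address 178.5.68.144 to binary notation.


178 = 10110010
5 = 00000101
68 = 01000100
144 = 10010000
Binary: 10110010.00000101.01000100.10010000


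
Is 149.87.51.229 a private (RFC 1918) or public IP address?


RFC 1918 private ranges:
  10.0.0.0/8 (10.0.0.0 - 10.255.255.255)
  172.16.0.0/12 (172.16.0.0 - 172.31.255.255)
  192.168.0.0/16 (192.168.0.0 - 192.168.255.255)
Public (not in any RFC 1918 range)


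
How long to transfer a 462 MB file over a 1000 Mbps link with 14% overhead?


Effective throughput = 1000 * (1 - 14/100) = 860 Mbps
File size in Mb = 462 * 8 = 3696 Mb
Time = 3696 / 860
Time = 4.2977 seconds


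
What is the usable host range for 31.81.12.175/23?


Network: 31.81.12.0
Broadcast: 31.81.13.255
First usable = network + 1
Last usable = broadcast - 1
Range: 31.81.12.1 to 31.81.13.254


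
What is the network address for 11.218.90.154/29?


IP:   00001011.11011010.01011010.10011010
Mask: 11111111.11111111.11111111.11111000
AND operation:
Net:  00001011.11011010.01011010.10011000
Network: 11.218.90.152/29


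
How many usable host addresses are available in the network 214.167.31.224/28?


Host bits = 32 - 28 = 4
Total addresses = 2^4 = 16
Usable = total - 2 (network and broadcast)
Usable hosts: 14


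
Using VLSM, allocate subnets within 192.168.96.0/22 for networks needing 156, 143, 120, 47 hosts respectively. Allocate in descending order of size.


156 hosts -> /24 (254 usable): 192.168.96.0/24
143 hosts -> /24 (254 usable): 192.168.97.0/24
120 hosts -> /25 (126 usable): 192.168.98.0/25
47 hosts -> /26 (62 usable): 192.168.98.128/26
Allocation: 192.168.96.0/24 (156 hosts, 254 usable); 192.168.97.0/24 (143 hosts, 254 usable); 192.168.98.0/25 (120 hosts, 126 usable); 192.168.98.128/26 (47 hosts, 62 usable)


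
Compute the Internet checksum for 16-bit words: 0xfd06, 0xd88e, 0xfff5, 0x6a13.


Sum all words (with carry folding):
+ 0xfd06 = 0xfd06
+ 0xd88e = 0xd595
+ 0xfff5 = 0xd58b
+ 0x6a13 = 0x3f9f
One's complement: ~0x3f9f
Checksum = 0xc060


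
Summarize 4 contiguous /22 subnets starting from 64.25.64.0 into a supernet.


Original prefix: /22
Number of subnets: 4 = 2^2
New prefix = 22 - 2 = 20
Supernet: 64.25.64.0/20


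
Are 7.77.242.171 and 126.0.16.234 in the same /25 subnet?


Mask: 255.255.255.128
7.77.242.171 AND mask = 7.77.242.128
126.0.16.234 AND mask = 126.0.16.128
No, different subnets (7.77.242.128 vs 126.0.16.128)


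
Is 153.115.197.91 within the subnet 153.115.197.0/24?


Subnet network: 153.115.197.0
Test IP AND mask: 153.115.197.0
Yes, 153.115.197.91 is in 153.115.197.0/24


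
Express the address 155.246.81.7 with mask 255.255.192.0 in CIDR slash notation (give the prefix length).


Binary: 11111111.11111111.11000000.00000000
Count leading 1s
Prefix: /18


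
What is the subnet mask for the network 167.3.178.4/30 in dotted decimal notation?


/30 means 30 network bits, 2 host bits
Binary: 11111111111111111111111111111100
Mask: 255.255.255.252


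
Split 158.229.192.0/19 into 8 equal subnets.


New prefix = 19 + 3 = 22
Each subnet has 1024 addresses
  158.229.192.0/22
  158.229.196.0/22
  158.229.200.0/22
  158.229.204.0/22
  158.229.208.0/22
  158.229.212.0/22
  158.229.216.0/22
  158.229.220.0/22
Subnets: 158.229.192.0/22, 158.229.196.0/22, 158.229.200.0/22, 158.229.204.0/22, 158.229.208.0/22, 158.229.212.0/22, 158.229.216.0/22, 158.229.220.0/22


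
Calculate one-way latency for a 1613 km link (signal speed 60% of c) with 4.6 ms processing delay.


Speed = 0.6 * 3e5 km/s = 180000 km/s
Propagation delay = 1613 / 180000 = 0.009 s = 8.9611 ms
Processing delay = 4.6 ms
Total one-way latency = 13.5611 ms


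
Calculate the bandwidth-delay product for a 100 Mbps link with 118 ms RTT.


BDP = bandwidth * RTT
= 100 Mbps * 118 ms
= 100 * 1e6 * 118 / 1000 bits
= 11800000 bits
= 1475000 bytes
= 1440.4297 KB
BDP = 11800000 bits (1475000 bytes)


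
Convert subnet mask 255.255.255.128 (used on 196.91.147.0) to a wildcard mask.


Subnet mask: 255.255.255.128
Wildcard = 255.255.255.255 - subnet mask
255 - 255 = 0
255 - 255 = 0
255 - 255 = 0
255 - 128 = 127
Wildcard: 0.0.0.127


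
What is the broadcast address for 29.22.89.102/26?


Network: 29.22.89.64/26
Host bits = 6
Set all host bits to 1:
Broadcast: 29.22.89.127


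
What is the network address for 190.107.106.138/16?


IP:   10111110.01101011.01101010.10001010
Mask: 11111111.11111111.00000000.00000000
AND operation:
Net:  10111110.01101011.00000000.00000000
Network: 190.107.0.0/16


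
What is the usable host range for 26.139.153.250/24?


Network: 26.139.153.0
Broadcast: 26.139.153.255
First usable = network + 1
Last usable = broadcast - 1
Range: 26.139.153.1 to 26.139.153.254


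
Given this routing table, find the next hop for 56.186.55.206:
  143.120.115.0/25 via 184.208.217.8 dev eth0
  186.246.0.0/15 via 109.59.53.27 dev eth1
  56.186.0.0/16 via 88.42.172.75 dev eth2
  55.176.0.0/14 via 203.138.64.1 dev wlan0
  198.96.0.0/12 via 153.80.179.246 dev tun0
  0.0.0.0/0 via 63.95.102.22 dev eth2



Longest prefix match for 56.186.55.206:
  /25 143.120.115.0: no
  /15 186.246.0.0: no
  /16 56.186.0.0: MATCH
  /14 55.176.0.0: no
  /12 198.96.0.0: no
  /0 0.0.0.0: MATCH
Selected: next-hop 88.42.172.75 via eth2 (matched /16)


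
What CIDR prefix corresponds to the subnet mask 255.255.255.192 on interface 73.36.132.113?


Binary: 11111111.11111111.11111111.11000000
Count leading 1s
Prefix: /26


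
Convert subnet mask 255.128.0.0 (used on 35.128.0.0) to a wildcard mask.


Subnet mask: 255.128.0.0
Wildcard = 255.255.255.255 - subnet mask
255 - 255 = 0
255 - 128 = 127
255 - 0 = 255
255 - 0 = 255
Wildcard: 0.127.255.255


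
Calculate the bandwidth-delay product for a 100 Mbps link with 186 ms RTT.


BDP = bandwidth * RTT
= 100 Mbps * 186 ms
= 100 * 1e6 * 186 / 1000 bits
= 18600000 bits
= 2325000 bytes
= 2270.5078 KB
BDP = 18600000 bits (2325000 bytes)


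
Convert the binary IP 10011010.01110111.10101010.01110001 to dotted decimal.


10011010 = 154
01110111 = 119
10101010 = 170
01110001 = 113
IP: 154.119.170.113


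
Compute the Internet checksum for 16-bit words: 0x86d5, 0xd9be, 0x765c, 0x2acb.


Sum all words (with carry folding):
+ 0x86d5 = 0x86d5
+ 0xd9be = 0x6094
+ 0x765c = 0xd6f0
+ 0x2acb = 0x01bc
One's complement: ~0x01bc
Checksum = 0xfe43


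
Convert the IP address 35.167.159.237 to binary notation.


35 = 00100011
167 = 10100111
159 = 10011111
237 = 11101101
Binary: 00100011.10100111.10011111.11101101


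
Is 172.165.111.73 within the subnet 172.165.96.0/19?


Subnet network: 172.165.96.0
Test IP AND mask: 172.165.96.0
Yes, 172.165.111.73 is in 172.165.96.0/19


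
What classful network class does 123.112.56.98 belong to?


First octet: 123
Binary: 01111011
0xxxxxxx -> Class A (1-126)
Class A, default mask 255.0.0.0 (/8)


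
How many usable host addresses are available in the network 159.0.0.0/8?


Host bits = 32 - 8 = 24
Total addresses = 2^24 = 16777216
Usable = total - 2 (network and broadcast)
Usable hosts: 16777214


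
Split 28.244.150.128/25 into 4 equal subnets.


New prefix = 25 + 2 = 27
Each subnet has 32 addresses
  28.244.150.128/27
  28.244.150.160/27
  28.244.150.192/27
  28.244.150.224/27
Subnets: 28.244.150.128/27, 28.244.150.160/27, 28.244.150.192/27, 28.244.150.224/27


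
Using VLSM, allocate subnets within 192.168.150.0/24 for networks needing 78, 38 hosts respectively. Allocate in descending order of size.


78 hosts -> /25 (126 usable): 192.168.150.0/25
38 hosts -> /26 (62 usable): 192.168.150.128/26
Allocation: 192.168.150.0/25 (78 hosts, 126 usable); 192.168.150.128/26 (38 hosts, 62 usable)


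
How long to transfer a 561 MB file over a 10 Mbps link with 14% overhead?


Effective throughput = 10 * (1 - 14/100) = 8.6 Mbps
File size in Mb = 561 * 8 = 4488 Mb
Time = 4488 / 8.6
Time = 521.8605 seconds


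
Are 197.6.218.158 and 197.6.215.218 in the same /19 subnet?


Mask: 255.255.224.0
197.6.218.158 AND mask = 197.6.192.0
197.6.215.218 AND mask = 197.6.192.0
Yes, same subnet (197.6.192.0)


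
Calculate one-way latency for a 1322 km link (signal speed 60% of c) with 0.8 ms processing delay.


Speed = 0.6 * 3e5 km/s = 180000 km/s
Propagation delay = 1322 / 180000 = 0.0073 s = 7.3444 ms
Processing delay = 0.8 ms
Total one-way latency = 8.1444 ms


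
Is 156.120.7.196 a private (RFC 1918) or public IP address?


RFC 1918 private ranges:
  10.0.0.0/8 (10.0.0.0 - 10.255.255.255)
  172.16.0.0/12 (172.16.0.0 - 172.31.255.255)
  192.168.0.0/16 (192.168.0.0 - 192.168.255.255)
Public (not in any RFC 1918 range)


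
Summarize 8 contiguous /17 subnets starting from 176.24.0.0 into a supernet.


Original prefix: /17
Number of subnets: 8 = 2^3
New prefix = 17 - 3 = 14
Supernet: 176.24.0.0/14


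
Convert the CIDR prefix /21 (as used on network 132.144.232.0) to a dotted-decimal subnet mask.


/21 means 21 network bits, 11 host bits
Binary: 11111111111111111111100000000000
Mask: 255.255.248.0


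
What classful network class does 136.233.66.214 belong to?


First octet: 136
Binary: 10001000
10xxxxxx -> Class B (128-191)
Class B, default mask 255.255.0.0 (/16)


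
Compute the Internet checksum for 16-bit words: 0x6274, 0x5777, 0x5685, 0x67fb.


Sum all words (with carry folding):
+ 0x6274 = 0x6274
+ 0x5777 = 0xb9eb
+ 0x5685 = 0x1071
+ 0x67fb = 0x786c
One's complement: ~0x786c
Checksum = 0x8793


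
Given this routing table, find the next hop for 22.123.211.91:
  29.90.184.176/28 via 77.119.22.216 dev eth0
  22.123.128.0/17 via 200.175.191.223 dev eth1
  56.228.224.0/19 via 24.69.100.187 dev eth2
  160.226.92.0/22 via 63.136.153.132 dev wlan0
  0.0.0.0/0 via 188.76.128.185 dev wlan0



Longest prefix match for 22.123.211.91:
  /28 29.90.184.176: no
  /17 22.123.128.0: MATCH
  /19 56.228.224.0: no
  /22 160.226.92.0: no
  /0 0.0.0.0: MATCH
Selected: next-hop 200.175.191.223 via eth1 (matched /17)


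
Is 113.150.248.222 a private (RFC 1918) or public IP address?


RFC 1918 private ranges:
  10.0.0.0/8 (10.0.0.0 - 10.255.255.255)
  172.16.0.0/12 (172.16.0.0 - 172.31.255.255)
  192.168.0.0/16 (192.168.0.0 - 192.168.255.255)
Public (not in any RFC 1918 range)


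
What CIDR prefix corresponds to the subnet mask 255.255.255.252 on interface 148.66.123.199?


Binary: 11111111.11111111.11111111.11111100
Count leading 1s
Prefix: /30


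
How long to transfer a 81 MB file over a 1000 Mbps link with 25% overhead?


Effective throughput = 1000 * (1 - 25/100) = 750 Mbps
File size in Mb = 81 * 8 = 648 Mb
Time = 648 / 750
Time = 0.864 seconds


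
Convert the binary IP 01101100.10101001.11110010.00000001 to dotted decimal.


01101100 = 108
10101001 = 169
11110010 = 242
00000001 = 1
IP: 108.169.242.1


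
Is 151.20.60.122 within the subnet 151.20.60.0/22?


Subnet network: 151.20.60.0
Test IP AND mask: 151.20.60.0
Yes, 151.20.60.122 is in 151.20.60.0/22


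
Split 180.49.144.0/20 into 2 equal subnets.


New prefix = 20 + 1 = 21
Each subnet has 2048 addresses
  180.49.144.0/21
  180.49.152.0/21
Subnets: 180.49.144.0/21, 180.49.152.0/21


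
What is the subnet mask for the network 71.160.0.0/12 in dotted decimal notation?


/12 means 12 network bits, 20 host bits
Binary: 11111111111100000000000000000000
Mask: 255.240.0.0


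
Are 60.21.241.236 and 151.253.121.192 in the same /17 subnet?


Mask: 255.255.128.0
60.21.241.236 AND mask = 60.21.128.0
151.253.121.192 AND mask = 151.253.0.0
No, different subnets (60.21.128.0 vs 151.253.0.0)


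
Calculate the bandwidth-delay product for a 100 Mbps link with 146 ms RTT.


BDP = bandwidth * RTT
= 100 Mbps * 146 ms
= 100 * 1e6 * 146 / 1000 bits
= 14600000 bits
= 1825000 bytes
= 1782.2266 KB
BDP = 14600000 bits (1825000 bytes)


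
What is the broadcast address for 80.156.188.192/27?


Network: 80.156.188.192/27
Host bits = 5
Set all host bits to 1:
Broadcast: 80.156.188.223


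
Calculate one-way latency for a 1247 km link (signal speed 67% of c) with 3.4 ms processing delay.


Speed = 0.67 * 3e5 km/s = 201000 km/s
Propagation delay = 1247 / 201000 = 0.0062 s = 6.204 ms
Processing delay = 3.4 ms
Total one-way latency = 9.604 ms


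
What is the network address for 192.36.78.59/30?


IP:   11000000.00100100.01001110.00111011
Mask: 11111111.11111111.11111111.11111100
AND operation:
Net:  11000000.00100100.01001110.00111000
Network: 192.36.78.56/30


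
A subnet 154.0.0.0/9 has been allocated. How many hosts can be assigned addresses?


Host bits = 32 - 9 = 23
Total addresses = 2^23 = 8388608
Usable = total - 2 (network and broadcast)
Usable hosts: 8388606


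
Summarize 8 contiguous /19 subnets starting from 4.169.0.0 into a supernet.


Original prefix: /19
Number of subnets: 8 = 2^3
New prefix = 19 - 3 = 16
Supernet: 4.169.0.0/16


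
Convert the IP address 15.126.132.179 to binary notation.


15 = 00001111
126 = 01111110
132 = 10000100
179 = 10110011
Binary: 00001111.01111110.10000100.10110011


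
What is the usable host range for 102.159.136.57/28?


Network: 102.159.136.48
Broadcast: 102.159.136.63
First usable = network + 1
Last usable = broadcast - 1
Range: 102.159.136.49 to 102.159.136.62


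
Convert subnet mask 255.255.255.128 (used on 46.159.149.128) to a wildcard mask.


Subnet mask: 255.255.255.128
Wildcard = 255.255.255.255 - subnet mask
255 - 255 = 0
255 - 255 = 0
255 - 255 = 0
255 - 128 = 127
Wildcard: 0.0.0.127


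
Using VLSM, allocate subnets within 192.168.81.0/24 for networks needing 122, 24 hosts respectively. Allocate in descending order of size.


122 hosts -> /25 (126 usable): 192.168.81.0/25
24 hosts -> /27 (30 usable): 192.168.81.128/27
Allocation: 192.168.81.0/25 (122 hosts, 126 usable); 192.168.81.128/27 (24 hosts, 30 usable)


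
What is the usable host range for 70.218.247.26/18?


Network: 70.218.192.0
Broadcast: 70.218.255.255
First usable = network + 1
Last usable = broadcast - 1
Range: 70.218.192.1 to 70.218.255.254


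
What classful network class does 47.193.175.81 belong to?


First octet: 47
Binary: 00101111
0xxxxxxx -> Class A (1-126)
Class A, default mask 255.0.0.0 (/8)


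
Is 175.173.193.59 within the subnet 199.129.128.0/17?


Subnet network: 199.129.128.0
Test IP AND mask: 175.173.128.0
No, 175.173.193.59 is not in 199.129.128.0/17


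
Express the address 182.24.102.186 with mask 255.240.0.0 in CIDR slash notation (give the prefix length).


Binary: 11111111.11110000.00000000.00000000
Count leading 1s
Prefix: /12


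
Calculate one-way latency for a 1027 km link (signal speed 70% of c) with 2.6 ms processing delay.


Speed = 0.7 * 3e5 km/s = 210000 km/s
Propagation delay = 1027 / 210000 = 0.0049 s = 4.8905 ms
Processing delay = 2.6 ms
Total one-way latency = 7.4905 ms


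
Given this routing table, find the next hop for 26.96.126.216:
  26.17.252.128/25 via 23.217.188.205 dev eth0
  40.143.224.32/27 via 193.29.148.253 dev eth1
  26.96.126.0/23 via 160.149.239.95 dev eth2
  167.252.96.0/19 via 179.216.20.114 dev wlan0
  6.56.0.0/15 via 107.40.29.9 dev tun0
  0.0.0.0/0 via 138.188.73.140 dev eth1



Longest prefix match for 26.96.126.216:
  /25 26.17.252.128: no
  /27 40.143.224.32: no
  /23 26.96.126.0: MATCH
  /19 167.252.96.0: no
  /15 6.56.0.0: no
  /0 0.0.0.0: MATCH
Selected: next-hop 160.149.239.95 via eth2 (matched /23)


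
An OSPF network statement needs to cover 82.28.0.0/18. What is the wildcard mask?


Subnet mask: 255.255.192.0
Wildcard = 255.255.255.255 - subnet mask
255 - 255 = 0
255 - 255 = 0
255 - 192 = 63
255 - 0 = 255
Wildcard: 0.0.63.255


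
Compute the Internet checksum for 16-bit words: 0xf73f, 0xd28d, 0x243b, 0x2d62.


Sum all words (with carry folding):
+ 0xf73f = 0xf73f
+ 0xd28d = 0xc9cd
+ 0x243b = 0xee08
+ 0x2d62 = 0x1b6b
One's complement: ~0x1b6b
Checksum = 0xe494


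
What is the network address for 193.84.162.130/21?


IP:   11000001.01010100.10100010.10000010
Mask: 11111111.11111111.11111000.00000000
AND operation:
Net:  11000001.01010100.10100000.00000000
Network: 193.84.160.0/21


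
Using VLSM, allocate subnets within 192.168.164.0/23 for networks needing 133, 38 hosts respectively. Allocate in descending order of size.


133 hosts -> /24 (254 usable): 192.168.164.0/24
38 hosts -> /26 (62 usable): 192.168.165.0/26
Allocation: 192.168.164.0/24 (133 hosts, 254 usable); 192.168.165.0/26 (38 hosts, 62 usable)


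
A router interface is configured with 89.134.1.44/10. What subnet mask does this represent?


/10 means 10 network bits, 22 host bits
Binary: 11111111110000000000000000000000
Mask: 255.192.0.0


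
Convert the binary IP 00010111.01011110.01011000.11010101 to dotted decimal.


00010111 = 23
01011110 = 94
01011000 = 88
11010101 = 213
IP: 23.94.88.213


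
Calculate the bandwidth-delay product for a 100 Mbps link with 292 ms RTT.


BDP = bandwidth * RTT
= 100 Mbps * 292 ms
= 100 * 1e6 * 292 / 1000 bits
= 29200000 bits
= 3650000 bytes
= 3564.4531 KB
BDP = 29200000 bits (3650000 bytes)


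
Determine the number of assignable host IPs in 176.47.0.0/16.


Host bits = 32 - 16 = 16
Total addresses = 2^16 = 65536
Usable = total - 2 (network and broadcast)
Usable hosts: 65534


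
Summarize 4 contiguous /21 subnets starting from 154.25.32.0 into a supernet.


Original prefix: /21
Number of subnets: 4 = 2^2
New prefix = 21 - 2 = 19
Supernet: 154.25.32.0/19


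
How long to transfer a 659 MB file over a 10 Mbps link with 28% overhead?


Effective throughput = 10 * (1 - 28/100) = 7.2 Mbps
File size in Mb = 659 * 8 = 5272 Mb
Time = 5272 / 7.2
Time = 732.2222 seconds


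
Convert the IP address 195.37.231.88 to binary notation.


195 = 11000011
37 = 00100101
231 = 11100111
88 = 01011000
Binary: 11000011.00100101.11100111.01011000


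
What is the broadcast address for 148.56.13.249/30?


Network: 148.56.13.248/30
Host bits = 2
Set all host bits to 1:
Broadcast: 148.56.13.251


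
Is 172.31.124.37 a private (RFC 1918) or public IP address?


RFC 1918 private ranges:
  10.0.0.0/8 (10.0.0.0 - 10.255.255.255)
  172.16.0.0/12 (172.16.0.0 - 172.31.255.255)
  192.168.0.0/16 (192.168.0.0 - 192.168.255.255)
Private (in 172.16.0.0/12)


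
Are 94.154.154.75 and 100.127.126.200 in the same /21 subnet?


Mask: 255.255.248.0
94.154.154.75 AND mask = 94.154.152.0
100.127.126.200 AND mask = 100.127.120.0
No, different subnets (94.154.152.0 vs 100.127.120.0)


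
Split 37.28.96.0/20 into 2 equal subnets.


New prefix = 20 + 1 = 21
Each subnet has 2048 addresses
  37.28.96.0/21
  37.28.104.0/21
Subnets: 37.28.96.0/21, 37.28.104.0/21


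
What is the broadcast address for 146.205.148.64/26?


Network: 146.205.148.64/26
Host bits = 6
Set all host bits to 1:
Broadcast: 146.205.148.127


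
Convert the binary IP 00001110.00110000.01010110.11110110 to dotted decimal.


00001110 = 14
00110000 = 48
01010110 = 86
11110110 = 246
IP: 14.48.86.246


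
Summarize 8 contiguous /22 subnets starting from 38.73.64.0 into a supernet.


Original prefix: /22
Number of subnets: 8 = 2^3
New prefix = 22 - 3 = 19
Supernet: 38.73.64.0/19


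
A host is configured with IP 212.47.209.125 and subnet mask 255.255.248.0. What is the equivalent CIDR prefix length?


Binary: 11111111.11111111.11111000.00000000
Count leading 1s
Prefix: /21


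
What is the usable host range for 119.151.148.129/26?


Network: 119.151.148.128
Broadcast: 119.151.148.191
First usable = network + 1
Last usable = broadcast - 1
Range: 119.151.148.129 to 119.151.148.190


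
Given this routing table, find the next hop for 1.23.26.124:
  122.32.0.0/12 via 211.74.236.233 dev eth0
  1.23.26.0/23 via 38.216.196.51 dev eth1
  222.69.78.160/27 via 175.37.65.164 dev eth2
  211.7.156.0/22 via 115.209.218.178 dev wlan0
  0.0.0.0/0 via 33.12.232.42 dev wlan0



Longest prefix match for 1.23.26.124:
  /12 122.32.0.0: no
  /23 1.23.26.0: MATCH
  /27 222.69.78.160: no
  /22 211.7.156.0: no
  /0 0.0.0.0: MATCH
Selected: next-hop 38.216.196.51 via eth1 (matched /23)


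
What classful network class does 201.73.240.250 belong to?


First octet: 201
Binary: 11001001
110xxxxx -> Class C (192-223)
Class C, default mask 255.255.255.0 (/24)


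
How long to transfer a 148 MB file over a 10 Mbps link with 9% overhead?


Effective throughput = 10 * (1 - 9/100) = 9.1 Mbps
File size in Mb = 148 * 8 = 1184 Mb
Time = 1184 / 9.1
Time = 130.1099 seconds


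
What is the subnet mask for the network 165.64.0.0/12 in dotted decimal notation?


/12 means 12 network bits, 20 host bits
Binary: 11111111111100000000000000000000
Mask: 255.240.0.0


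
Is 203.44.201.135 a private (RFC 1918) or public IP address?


RFC 1918 private ranges:
  10.0.0.0/8 (10.0.0.0 - 10.255.255.255)
  172.16.0.0/12 (172.16.0.0 - 172.31.255.255)
  192.168.0.0/16 (192.168.0.0 - 192.168.255.255)
Public (not in any RFC 1918 range)


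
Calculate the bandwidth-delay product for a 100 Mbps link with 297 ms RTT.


BDP = bandwidth * RTT
= 100 Mbps * 297 ms
= 100 * 1e6 * 297 / 1000 bits
= 29700000 bits
= 3712500 bytes
= 3625.4883 KB
BDP = 29700000 bits (3712500 bytes)


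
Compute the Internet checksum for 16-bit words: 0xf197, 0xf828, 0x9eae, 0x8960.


Sum all words (with carry folding):
+ 0xf197 = 0xf197
+ 0xf828 = 0xe9c0
+ 0x9eae = 0x886f
+ 0x8960 = 0x11d0
One's complement: ~0x11d0
Checksum = 0xee2f


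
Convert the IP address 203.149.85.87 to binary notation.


203 = 11001011
149 = 10010101
85 = 01010101
87 = 01010111
Binary: 11001011.10010101.01010101.01010111
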